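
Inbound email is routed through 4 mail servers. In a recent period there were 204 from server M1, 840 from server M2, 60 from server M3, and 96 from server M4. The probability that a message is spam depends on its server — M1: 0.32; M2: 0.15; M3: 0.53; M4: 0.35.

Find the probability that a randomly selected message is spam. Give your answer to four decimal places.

P(S) ≈ 0.2139

Total: 204 + 840 + 60 + 96 = 1200.
P(M1) = 204/1200 = 0.17. P(M2) = 840/1200 = 0.7. P(M3) = 60/1200 = 0.05. P(M4) = 96/1200 = 0.08.
P(S) = P(S|M1)·P(M1) + P(S|M2)·P(M2) + P(S|M3)·P(M3) + P(S|M4)·P(M4)
      = 0.32·0.17 + 0.15·0.7 + 0.53·0.05 + 0.35·0.08
      = 0.0544 + 0.105 + 0.0265 + 0.028 = 0.2139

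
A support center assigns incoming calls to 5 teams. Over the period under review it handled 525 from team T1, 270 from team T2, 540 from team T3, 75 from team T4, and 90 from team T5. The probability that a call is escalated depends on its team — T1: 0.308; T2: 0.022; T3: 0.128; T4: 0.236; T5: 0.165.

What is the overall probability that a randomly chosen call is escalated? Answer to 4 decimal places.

0.1795

Total: 525 + 270 + 540 + 75 + 90 = 1500.
P(T1) = 525/1500 = 0.35. P(T2) = 270/1500 = 0.18. P(T3) = 540/1500 = 0.36. P(T4) = 75/1500 = 0.05. P(T5) = 90/1500 = 0.06.
P(E) = P(E|T1)·P(T1) + P(E|T2)·P(T2) + P(E|T3)·P(T3) + P(E|T4)·P(T4) + P(E|T5)·P(T5)
      = 0.308·0.35 + 0.022·0.18 + 0.128·0.36 + 0.236·0.05 + 0.165·0.06
      = 0.1078 + 0.00396 + 0.04608 + 0.0118 + 0.0099 = 0.17954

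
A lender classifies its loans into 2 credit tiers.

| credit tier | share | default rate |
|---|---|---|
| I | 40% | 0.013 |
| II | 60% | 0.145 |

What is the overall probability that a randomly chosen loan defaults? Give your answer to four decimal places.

0.0922

P(D) = P(D|I)·P(I) + P(D|II)·P(II)
      = 0.013·0.4 + 0.145·0.6
      = 0.0052 + 0.087 = 0.0922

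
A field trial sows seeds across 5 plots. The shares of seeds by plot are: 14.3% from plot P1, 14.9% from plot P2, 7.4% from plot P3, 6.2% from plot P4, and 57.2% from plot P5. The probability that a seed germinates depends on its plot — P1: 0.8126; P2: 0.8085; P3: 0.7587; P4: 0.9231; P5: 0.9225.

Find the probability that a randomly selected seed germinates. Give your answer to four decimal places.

By the law of total probability,
P(G) = P(G|P1)·P(P1) + P(G|P2)·P(P2) + P(G|P3)·P(P3) + P(G|P4)·P(P4) + P(G|P5)·P(P5)
      = 0.8126·0.143 + 0.8085·0.149 + 0.7587·0.074 + 0.9231·0.062 + 0.9225·0.572
      = 0.1162018 + 0.1204665 + 0.0561438 + 0.0572322 + 0.52767 = 0.8777143

P(G) ≈ 0.8777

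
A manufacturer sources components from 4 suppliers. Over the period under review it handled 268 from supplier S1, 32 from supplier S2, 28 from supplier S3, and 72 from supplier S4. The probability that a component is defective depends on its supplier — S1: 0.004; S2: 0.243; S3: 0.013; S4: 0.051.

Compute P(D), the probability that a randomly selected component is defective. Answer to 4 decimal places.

Total: 268 + 32 + 28 + 72 = 400.
P(S1) = 268/400 = 0.67. P(S2) = 32/400 = 0.08. P(S3) = 28/400 = 0.07. P(S4) = 72/400 = 0.18.
P(D) = P(D|S1)·P(S1) + P(D|S2)·P(S2) + P(D|S3)·P(S3) + P(D|S4)·P(S4)
      = 0.004·0.67 + 0.243·0.08 + 0.013·0.07 + 0.051·0.18
      = 0.00268 + 0.01944 + 0.00091 + 0.00918 = 0.03221

0.0322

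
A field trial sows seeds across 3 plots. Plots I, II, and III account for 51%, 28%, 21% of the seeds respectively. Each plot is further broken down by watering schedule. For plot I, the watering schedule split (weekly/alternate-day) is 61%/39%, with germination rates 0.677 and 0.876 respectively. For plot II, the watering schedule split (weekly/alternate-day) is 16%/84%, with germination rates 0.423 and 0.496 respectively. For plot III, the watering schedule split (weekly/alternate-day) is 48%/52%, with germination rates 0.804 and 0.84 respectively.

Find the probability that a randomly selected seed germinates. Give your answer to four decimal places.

P(G) ≈ 0.6932

P(G|I) = 0.61·0.677 + 0.39·0.876 = 0.41297 + 0.34164 = 0.75461
P(G|II) = 0.16·0.423 + 0.84·0.496 = 0.06768 + 0.41664 = 0.48432
P(G|III) = 0.48·0.804 + 0.52·0.84 = 0.38592 + 0.4368 = 0.82272
By total probability over the outer partition,
P(G) = 0.51·0.75461 + 0.28·0.48432 + 0.21·0.82272
      = 0.3848511 + 0.1356096 + 0.1727712 = 0.6932319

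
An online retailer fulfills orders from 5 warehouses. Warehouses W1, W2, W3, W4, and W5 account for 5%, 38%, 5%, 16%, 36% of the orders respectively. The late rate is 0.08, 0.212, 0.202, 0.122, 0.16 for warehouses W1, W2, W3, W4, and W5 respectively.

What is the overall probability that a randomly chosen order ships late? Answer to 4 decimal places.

P(L) ≈ 0.1718

Summing over the partition,
P(L) = P(L|W1)·P(W1) + P(L|W2)·P(W2) + P(L|W3)·P(W3) + P(L|W4)·P(W4) + P(L|W5)·P(W5)
      = 0.08·0.05 + 0.212·0.38 + 0.202·0.05 + 0.122·0.16 + 0.16·0.36
      = 0.004 + 0.08056 + 0.0101 + 0.01952 + 0.0576 = 0.17178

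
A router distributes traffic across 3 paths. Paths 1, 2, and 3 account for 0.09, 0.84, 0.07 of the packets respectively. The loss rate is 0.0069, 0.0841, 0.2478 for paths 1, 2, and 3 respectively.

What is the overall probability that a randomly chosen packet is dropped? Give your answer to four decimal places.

0.0886

Summing over the partition,
P(L) = P(L|1)·P(1) + P(L|2)·P(2) + P(L|3)·P(3)
      = 0.0069·0.09 + 0.0841·0.84 + 0.2478·0.07
      = 0.000621 + 0.070644 + 0.017346 = 0.088611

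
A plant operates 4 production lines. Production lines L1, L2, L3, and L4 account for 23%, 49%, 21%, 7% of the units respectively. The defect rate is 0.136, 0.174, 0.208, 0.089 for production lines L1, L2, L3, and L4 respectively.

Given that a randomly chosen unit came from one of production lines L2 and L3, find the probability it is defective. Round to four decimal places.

P(D|S) ≈ 0.1842

Let S = {L2, L3}.
P(S) = 0.49 + 0.21 = 0.7.
P(D ∩ S) = 0.174·0.49 + 0.208·0.21 = 0.08526 + 0.04368 = 0.12894.
P(D | S) = 0.12894 / 0.7 = 0.184200…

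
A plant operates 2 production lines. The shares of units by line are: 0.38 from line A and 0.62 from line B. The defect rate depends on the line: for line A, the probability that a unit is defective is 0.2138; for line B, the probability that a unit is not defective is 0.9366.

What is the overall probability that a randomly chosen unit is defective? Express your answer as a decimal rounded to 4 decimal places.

0.1206

P(D|B) = 1 − 0.9366 = 0.0634.
P(D) = P(D|A)·P(A) + P(D|B)·P(B)
      = 0.2138·0.38 + 0.0634·0.62
      = 0.081244 + 0.039308 = 0.120552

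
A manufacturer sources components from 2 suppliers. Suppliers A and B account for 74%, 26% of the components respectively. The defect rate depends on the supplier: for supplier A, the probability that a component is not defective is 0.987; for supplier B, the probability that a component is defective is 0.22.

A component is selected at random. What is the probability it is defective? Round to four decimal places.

0.0668

P(D|A) = 1 − 0.987 = 0.013.
P(D) = P(D|A)·P(A) + P(D|B)·P(B)
      = 0.013·0.74 + 0.22·0.26
      = 0.00962 + 0.0572 = 0.06682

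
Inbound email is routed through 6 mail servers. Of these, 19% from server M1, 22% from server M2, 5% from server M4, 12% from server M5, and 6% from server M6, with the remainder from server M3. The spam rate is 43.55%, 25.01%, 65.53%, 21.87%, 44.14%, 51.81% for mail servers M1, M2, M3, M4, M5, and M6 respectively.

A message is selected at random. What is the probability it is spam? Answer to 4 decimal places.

0.4687

P(M3) = 1 − (0.19 + 0.22 + 0.05 + 0.12 + 0.06) = 0.36.
Summing over the partition,
P(S) = P(S|M1)·P(M1) + P(S|M2)·P(M2) + P(S|M3)·P(M3) + P(S|M4)·P(M4) + P(S|M5)·P(M5) + P(S|M6)·P(M6)
      = 0.4355·0.19 + 0.2501·0.22 + 0.6553·0.36 + 0.2187·0.05 + 0.4414·0.12 + 0.5181·0.06
      = 0.082745 + 0.055022 + 0.235908 + 0.010935 + 0.052968 + 0.031086 = 0.468664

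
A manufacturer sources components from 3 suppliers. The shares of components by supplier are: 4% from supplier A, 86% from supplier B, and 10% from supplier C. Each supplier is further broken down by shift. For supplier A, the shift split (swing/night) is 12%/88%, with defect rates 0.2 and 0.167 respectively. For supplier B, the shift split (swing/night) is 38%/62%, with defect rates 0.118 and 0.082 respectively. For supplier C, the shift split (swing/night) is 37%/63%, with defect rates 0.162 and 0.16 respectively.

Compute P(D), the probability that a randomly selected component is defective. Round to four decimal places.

P(D) ≈ 0.1052

P(D|A) = 0.12·0.2 + 0.88·0.167 = 0.024 + 0.14696 = 0.17096
P(D|B) = 0.38·0.118 + 0.62·0.082 = 0.04484 + 0.05084 = 0.09568
P(D|C) = 0.37·0.162 + 0.63·0.16 = 0.05994 + 0.1008 = 0.16074
Then overall,
P(D) = 0.04·0.17096 + 0.86·0.09568 + 0.1·0.16074
      = 0.0068384 + 0.0822848 + 0.016074 = 0.1051972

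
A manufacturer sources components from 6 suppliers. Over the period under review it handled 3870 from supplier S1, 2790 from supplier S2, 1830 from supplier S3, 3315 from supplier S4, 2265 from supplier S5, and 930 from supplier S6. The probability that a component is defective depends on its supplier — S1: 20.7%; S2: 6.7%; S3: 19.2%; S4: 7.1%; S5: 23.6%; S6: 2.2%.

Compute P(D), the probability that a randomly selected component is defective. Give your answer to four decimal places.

P(D) ≈ 0.1420

Total: 3870 + 2790 + 1830 + 3315 + 2265 + 930 = 15000.
P(S1) = 3870/15000 = 0.258. P(S2) = 2790/15000 = 0.186. P(S3) = 1830/15000 = 0.122. P(S4) = 3315/15000 = 0.221. P(S5) = 2265/15000 = 0.151. P(S6) = 930/15000 = 0.062.
P(D) = P(D|S1)·P(S1) + P(D|S2)·P(S2) + P(D|S3)·P(S3) + P(D|S4)·P(S4) + P(D|S5)·P(S5) + P(D|S6)·P(S6)
      = 0.207·0.258 + 0.067·0.186 + 0.192·0.122 + 0.071·0.221 + 0.236·0.151 + 0.022·0.062
      = 0.053406 + 0.012462 + 0.023424 + 0.015691 + 0.035636 + 0.001364 = 0.141983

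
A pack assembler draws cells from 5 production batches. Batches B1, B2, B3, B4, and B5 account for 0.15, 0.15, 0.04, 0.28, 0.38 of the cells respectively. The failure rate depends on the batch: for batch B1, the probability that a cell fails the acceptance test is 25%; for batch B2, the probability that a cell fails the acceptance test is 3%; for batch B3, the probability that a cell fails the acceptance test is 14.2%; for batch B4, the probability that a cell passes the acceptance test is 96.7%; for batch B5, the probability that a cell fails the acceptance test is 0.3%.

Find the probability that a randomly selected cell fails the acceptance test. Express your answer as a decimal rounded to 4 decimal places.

0.0581

P(F|B4) = 1 − 0.967 = 0.033.
P(F) = P(F|B1)·P(B1) + P(F|B2)·P(B2) + P(F|B3)·P(B3) + P(F|B4)·P(B4) + P(F|B5)·P(B5)
      = 0.25·0.15 + 0.03·0.15 + 0.142·0.04 + 0.033·0.28 + 0.003·0.38
      = 0.0375 + 0.0045 + 0.00568 + 0.00924 + 0.00114 = 0.05806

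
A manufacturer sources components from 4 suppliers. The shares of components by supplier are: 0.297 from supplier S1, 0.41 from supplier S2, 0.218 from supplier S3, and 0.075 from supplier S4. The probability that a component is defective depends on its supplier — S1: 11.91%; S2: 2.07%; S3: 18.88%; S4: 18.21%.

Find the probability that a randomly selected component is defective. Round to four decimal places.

P(D) ≈ 0.0987

P(D) = P(D|S1)·P(S1) + P(D|S2)·P(S2) + P(D|S3)·P(S3) + P(D|S4)·P(S4)
      = 0.1191·0.297 + 0.0207·0.41 + 0.1888·0.218 + 0.1821·0.075
      = 0.0353727 + 0.008487 + 0.0411584 + 0.0136575 = 0.0986756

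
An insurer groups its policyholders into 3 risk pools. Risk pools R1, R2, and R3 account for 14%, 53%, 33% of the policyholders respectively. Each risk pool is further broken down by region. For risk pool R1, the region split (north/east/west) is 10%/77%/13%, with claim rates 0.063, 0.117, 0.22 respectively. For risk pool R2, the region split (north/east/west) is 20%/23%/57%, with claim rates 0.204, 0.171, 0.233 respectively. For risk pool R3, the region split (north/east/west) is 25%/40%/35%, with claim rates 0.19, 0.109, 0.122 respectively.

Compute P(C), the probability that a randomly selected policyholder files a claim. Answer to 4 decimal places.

0.1745

P(C|R1) = 0.1·0.063 + 0.77·0.117 + 0.13·0.22 = 0.0063 + 0.09009 + 0.0286 = 0.12499
P(C|R2) = 0.2·0.204 + 0.23·0.171 + 0.57·0.233 = 0.0408 + 0.03933 + 0.13281 = 0.21294
P(C|R3) = 0.25·0.19 + 0.4·0.109 + 0.35·0.122 = 0.0475 + 0.0436 + 0.0427 = 0.1338
Then overall,
P(C) = 0.14·0.12499 + 0.53·0.21294 + 0.33·0.1338
      = 0.0174986 + 0.1128582 + 0.044154 = 0.1745108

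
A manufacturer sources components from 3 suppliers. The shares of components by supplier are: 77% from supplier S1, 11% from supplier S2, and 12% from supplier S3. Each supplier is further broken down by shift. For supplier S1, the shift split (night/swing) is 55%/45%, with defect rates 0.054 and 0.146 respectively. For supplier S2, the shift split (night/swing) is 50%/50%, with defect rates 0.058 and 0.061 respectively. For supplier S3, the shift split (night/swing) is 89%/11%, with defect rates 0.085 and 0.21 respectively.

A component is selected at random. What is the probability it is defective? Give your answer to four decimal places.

P(D) ≈ 0.0919

P(D|S1) = 0.55·0.054 + 0.45·0.146 = 0.0297 + 0.0657 = 0.0954
P(D|S2) = 0.5·0.058 + 0.5·0.061 = 0.029 + 0.0305 = 0.0595
P(D|S3) = 0.89·0.085 + 0.11·0.21 = 0.07565 + 0.0231 = 0.09875
Then overall,
P(D) = 0.77·0.0954 + 0.11·0.0595 + 0.12·0.09875
      = 0.073458 + 0.006545 + 0.01185 = 0.091853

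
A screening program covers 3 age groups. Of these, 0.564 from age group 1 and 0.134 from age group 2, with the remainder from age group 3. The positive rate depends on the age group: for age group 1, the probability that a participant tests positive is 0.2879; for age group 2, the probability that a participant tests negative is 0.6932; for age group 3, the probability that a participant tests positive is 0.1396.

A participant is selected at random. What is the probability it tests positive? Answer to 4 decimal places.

P(3) = 1 − (0.564 + 0.134) = 0.302.
P(T|2) = 1 − 0.6932 = 0.3068.
P(T) = P(T|1)·P(1) + P(T|2)·P(2) + P(T|3)·P(3)
      = 0.2879·0.564 + 0.3068·0.134 + 0.1396·0.302
      = 0.1623756 + 0.0411112 + 0.0421592 = 0.245646

0.2456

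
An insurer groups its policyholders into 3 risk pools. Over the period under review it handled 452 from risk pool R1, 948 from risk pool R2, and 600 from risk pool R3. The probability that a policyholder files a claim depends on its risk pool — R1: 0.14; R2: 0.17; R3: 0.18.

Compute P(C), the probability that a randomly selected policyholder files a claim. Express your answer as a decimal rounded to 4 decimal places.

0.1662

Total: 452 + 948 + 600 = 2000.
P(R1) = 452/2000 = 0.226. P(R2) = 948/2000 = 0.474. P(R3) = 600/2000 = 0.3.
P(C) = P(C|R1)·P(R1) + P(C|R2)·P(R2) + P(C|R3)·P(R3)
      = 0.14·0.226 + 0.17·0.474 + 0.18·0.3
      = 0.03164 + 0.08058 + 0.054 = 0.16622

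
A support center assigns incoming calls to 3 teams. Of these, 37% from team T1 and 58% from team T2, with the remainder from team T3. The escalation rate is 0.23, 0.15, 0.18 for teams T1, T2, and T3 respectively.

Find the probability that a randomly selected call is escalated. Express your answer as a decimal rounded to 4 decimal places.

P(T3) = 1 − (0.37 + 0.58) = 0.05.
Summing over the partition,
P(E) = P(E|T1)·P(T1) + P(E|T2)·P(T2) + P(E|T3)·P(T3)
      = 0.23·0.37 + 0.15·0.58 + 0.18·0.05
      = 0.0851 + 0.087 + 0.009 = 0.1811

0.1811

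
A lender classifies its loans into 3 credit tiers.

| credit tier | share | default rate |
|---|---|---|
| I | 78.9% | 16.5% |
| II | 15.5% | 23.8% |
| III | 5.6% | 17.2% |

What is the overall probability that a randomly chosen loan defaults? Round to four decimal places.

By the law of total probability,
P(D) = P(D|I)·P(I) + P(D|II)·P(II) + P(D|III)·P(III)
      = 0.165·0.789 + 0.238·0.155 + 0.172·0.056
      = 0.130185 + 0.03689 + 0.009632 = 0.176707

P(D) ≈ 0.1767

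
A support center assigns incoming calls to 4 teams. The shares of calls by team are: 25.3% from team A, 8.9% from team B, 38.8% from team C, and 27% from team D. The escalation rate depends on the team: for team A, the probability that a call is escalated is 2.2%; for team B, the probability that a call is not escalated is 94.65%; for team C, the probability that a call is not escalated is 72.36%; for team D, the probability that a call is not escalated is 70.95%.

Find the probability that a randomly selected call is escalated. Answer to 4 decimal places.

P(E) ≈ 0.1960

P(E|B) = 1 − 0.9465 = 0.0535.
P(E|C) = 1 − 0.7236 = 0.2764.
P(E|D) = 1 − 0.7095 = 0.2905.
P(E) = P(E|A)·P(A) + P(E|B)·P(B) + P(E|C)·P(C) + P(E|D)·P(D)
      = 0.022·0.253 + 0.0535·0.089 + 0.2764·0.388 + 0.2905·0.27
      = 0.005566 + 0.0047615 + 0.1072432 + 0.078435 = 0.1960057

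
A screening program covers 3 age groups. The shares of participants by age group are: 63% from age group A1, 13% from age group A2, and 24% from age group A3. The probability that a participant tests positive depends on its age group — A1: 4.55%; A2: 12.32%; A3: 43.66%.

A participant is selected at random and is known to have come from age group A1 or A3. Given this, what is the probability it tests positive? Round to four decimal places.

Let S = {A1, A3}.
P(S) = 0.63 + 0.24 = 0.87.
P(T ∩ S) = 0.0455·0.63 + 0.4366·0.24 = 0.028665 + 0.104784 = 0.133449.
P(T | S) = 0.133449 / 0.87 = 0.153390…

0.1534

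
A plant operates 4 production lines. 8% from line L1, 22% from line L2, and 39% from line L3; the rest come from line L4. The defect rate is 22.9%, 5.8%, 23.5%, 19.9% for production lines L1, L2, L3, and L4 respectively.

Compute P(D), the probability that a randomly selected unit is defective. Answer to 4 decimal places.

0.1844

P(L4) = 1 − (0.08 + 0.22 + 0.39) = 0.31.
P(D) = P(D|L1)·P(L1) + P(D|L2)·P(L2) + P(D|L3)·P(L3) + P(D|L4)·P(L4)
      = 0.229·0.08 + 0.058·0.22 + 0.235·0.39 + 0.199·0.31
      = 0.01832 + 0.01276 + 0.09165 + 0.06169 = 0.18442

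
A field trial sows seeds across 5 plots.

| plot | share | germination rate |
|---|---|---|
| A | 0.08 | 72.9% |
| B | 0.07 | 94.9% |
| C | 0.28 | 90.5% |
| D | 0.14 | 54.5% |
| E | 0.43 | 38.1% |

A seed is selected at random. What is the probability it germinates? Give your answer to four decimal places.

0.6183

P(G) = P(G|A)·P(A) + P(G|B)·P(B) + P(G|C)·P(C) + P(G|D)·P(D) + P(G|E)·P(E)
      = 0.729·0.08 + 0.949·0.07 + 0.905·0.28 + 0.545·0.14 + 0.381·0.43
      = 0.05832 + 0.06643 + 0.2534 + 0.0763 + 0.16383 = 0.61828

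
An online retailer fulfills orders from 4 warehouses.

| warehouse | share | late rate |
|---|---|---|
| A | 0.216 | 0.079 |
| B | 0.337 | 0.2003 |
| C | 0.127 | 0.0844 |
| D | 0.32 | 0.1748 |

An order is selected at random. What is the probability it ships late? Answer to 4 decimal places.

Using total probability over the partition,
P(L) = P(L|A)·P(A) + P(L|B)·P(B) + P(L|C)·P(C) + P(L|D)·P(D)
      = 0.079·0.216 + 0.2003·0.337 + 0.0844·0.127 + 0.1748·0.32
      = 0.017064 + 0.0675011 + 0.0107188 + 0.055936 = 0.1512199

0.1512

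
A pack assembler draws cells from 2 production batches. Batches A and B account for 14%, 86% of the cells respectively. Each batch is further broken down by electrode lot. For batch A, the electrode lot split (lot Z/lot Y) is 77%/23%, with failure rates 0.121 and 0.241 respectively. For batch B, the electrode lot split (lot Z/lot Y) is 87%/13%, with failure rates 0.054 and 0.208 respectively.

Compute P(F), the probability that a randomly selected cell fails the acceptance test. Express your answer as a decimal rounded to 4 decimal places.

0.0845

P(F|A) = 0.77·0.121 + 0.23·0.241 = 0.09317 + 0.05543 = 0.1486
P(F|B) = 0.87·0.054 + 0.13·0.208 = 0.04698 + 0.02704 = 0.07402
By total probability over the outer partition,
P(F) = 0.14·0.1486 + 0.86·0.07402
      = 0.020804 + 0.0636572 = 0.0844612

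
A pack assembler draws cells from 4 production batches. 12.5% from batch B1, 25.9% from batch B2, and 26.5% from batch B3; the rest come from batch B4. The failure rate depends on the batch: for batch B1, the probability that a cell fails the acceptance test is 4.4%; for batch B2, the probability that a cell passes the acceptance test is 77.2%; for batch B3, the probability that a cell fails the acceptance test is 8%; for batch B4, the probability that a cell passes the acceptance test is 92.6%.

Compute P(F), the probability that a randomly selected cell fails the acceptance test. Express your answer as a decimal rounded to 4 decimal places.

P(B4) = 1 − (0.125 + 0.259 + 0.265) = 0.351.
P(F|B2) = 1 − 0.772 = 0.228.
P(F|B4) = 1 − 0.926 = 0.074.
P(F) = P(F|B1)·P(B1) + P(F|B2)·P(B2) + P(F|B3)·P(B3) + P(F|B4)·P(B4)
      = 0.044·0.125 + 0.228·0.259 + 0.08·0.265 + 0.074·0.351
      = 0.0055 + 0.059052 + 0.0212 + 0.025974 = 0.111726

0.1117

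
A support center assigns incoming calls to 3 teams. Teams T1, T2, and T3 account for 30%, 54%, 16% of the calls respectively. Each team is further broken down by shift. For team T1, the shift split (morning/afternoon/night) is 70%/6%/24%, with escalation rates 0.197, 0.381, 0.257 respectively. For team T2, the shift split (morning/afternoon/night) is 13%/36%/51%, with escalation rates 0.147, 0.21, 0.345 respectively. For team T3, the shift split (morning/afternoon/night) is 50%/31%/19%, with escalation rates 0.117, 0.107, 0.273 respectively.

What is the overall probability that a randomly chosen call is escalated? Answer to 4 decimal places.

P(E|T1) = 0.7·0.197 + 0.06·0.381 + 0.24·0.257 = 0.1379 + 0.02286 + 0.06168 = 0.22244
P(E|T2) = 0.13·0.147 + 0.36·0.21 + 0.51·0.345 = 0.01911 + 0.0756 + 0.17595 = 0.27066
P(E|T3) = 0.5·0.117 + 0.31·0.107 + 0.19·0.273 = 0.0585 + 0.03317 + 0.05187 = 0.14354
Then overall,
P(E) = 0.3·0.22244 + 0.54·0.27066 + 0.16·0.14354
      = 0.066732 + 0.1461564 + 0.0229664 = 0.2358548

0.2359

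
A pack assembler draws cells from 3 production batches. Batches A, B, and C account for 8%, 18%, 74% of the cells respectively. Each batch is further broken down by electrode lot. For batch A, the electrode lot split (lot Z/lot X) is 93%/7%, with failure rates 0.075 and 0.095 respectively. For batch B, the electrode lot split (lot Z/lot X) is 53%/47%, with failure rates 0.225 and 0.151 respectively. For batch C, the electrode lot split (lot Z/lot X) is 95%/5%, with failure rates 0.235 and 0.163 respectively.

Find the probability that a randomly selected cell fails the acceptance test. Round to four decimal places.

P(F|A) = 0.93·0.075 + 0.07·0.095 = 0.06975 + 0.00665 = 0.0764
P(F|B) = 0.53·0.225 + 0.47·0.151 = 0.11925 + 0.07097 = 0.19022
P(F|C) = 0.95·0.235 + 0.05·0.163 = 0.22325 + 0.00815 = 0.2314
By total probability over the outer partition,
P(F) = 0.08·0.0764 + 0.18·0.19022 + 0.74·0.2314
      = 0.006112 + 0.0342396 + 0.171236 = 0.2115876

0.2116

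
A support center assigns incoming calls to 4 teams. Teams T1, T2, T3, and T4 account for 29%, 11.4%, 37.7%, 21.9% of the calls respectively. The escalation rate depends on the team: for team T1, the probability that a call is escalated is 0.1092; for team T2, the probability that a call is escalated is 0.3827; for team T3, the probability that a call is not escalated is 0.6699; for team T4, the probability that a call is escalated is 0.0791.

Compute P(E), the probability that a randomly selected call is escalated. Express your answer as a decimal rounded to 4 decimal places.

P(E|T3) = 1 − 0.6699 = 0.3301.
By the law of total probability,
P(E) = P(E|T1)·P(T1) + P(E|T2)·P(T2) + P(E|T3)·P(T3) + P(E|T4)·P(T4)
      = 0.1092·0.29 + 0.3827·0.114 + 0.3301·0.377 + 0.0791·0.219
      = 0.031668 + 0.0436278 + 0.1244477 + 0.0173229 = 0.2170664

0.2171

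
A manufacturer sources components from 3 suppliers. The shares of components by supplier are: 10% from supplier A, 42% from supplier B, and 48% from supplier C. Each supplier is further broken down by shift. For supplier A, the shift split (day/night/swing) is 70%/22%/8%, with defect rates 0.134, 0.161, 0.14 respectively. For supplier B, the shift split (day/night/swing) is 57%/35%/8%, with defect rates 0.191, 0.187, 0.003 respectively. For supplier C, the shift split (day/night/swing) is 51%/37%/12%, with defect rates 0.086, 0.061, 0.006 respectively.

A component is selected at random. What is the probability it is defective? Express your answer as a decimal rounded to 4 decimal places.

0.1196

P(D|A) = 0.7·0.134 + 0.22·0.161 + 0.08·0.14 = 0.0938 + 0.03542 + 0.0112 = 0.14042
P(D|B) = 0.57·0.191 + 0.35·0.187 + 0.08·0.003 = 0.10887 + 0.06545 + 0.00024 = 0.17456
P(D|C) = 0.51·0.086 + 0.37·0.061 + 0.12·0.006 = 0.04386 + 0.02257 + 0.00072 = 0.06715
Then overall,
P(D) = 0.1·0.14042 + 0.42·0.17456 + 0.48·0.06715
      = 0.014042 + 0.0733152 + 0.032232 = 0.1195892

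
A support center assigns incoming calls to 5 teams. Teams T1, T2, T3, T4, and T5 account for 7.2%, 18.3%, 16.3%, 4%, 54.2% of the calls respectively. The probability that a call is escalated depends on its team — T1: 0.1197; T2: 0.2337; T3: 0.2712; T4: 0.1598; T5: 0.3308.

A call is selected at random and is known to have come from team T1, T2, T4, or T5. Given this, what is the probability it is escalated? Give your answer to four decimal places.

Let S = {T1, T2, T4, T5}.
P(S) = 0.072 + 0.183 + 0.04 + 0.542 = 0.837.
P(E ∩ S) = 0.1197·0.072 + 0.2337·0.183 + 0.1598·0.04 + 0.3308·0.542 = 0.0086184 + 0.0427671 + 0.006392 + 0.1792936 = 0.2370711.
P(E | S) = 0.2370711 / 0.837 = 0.283239…

P(E|S) ≈ 0.2832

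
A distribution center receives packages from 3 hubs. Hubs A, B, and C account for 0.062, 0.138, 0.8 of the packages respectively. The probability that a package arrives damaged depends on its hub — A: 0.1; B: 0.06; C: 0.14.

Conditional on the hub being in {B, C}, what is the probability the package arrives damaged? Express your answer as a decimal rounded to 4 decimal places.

Let S = {B, C}.
P(S) = 0.138 + 0.8 = 0.938.
P(D ∩ S) = 0.06·0.138 + 0.14·0.8 = 0.00828 + 0.112 = 0.12028.
P(D | S) = 0.12028 / 0.938 = 0.128230…

0.1282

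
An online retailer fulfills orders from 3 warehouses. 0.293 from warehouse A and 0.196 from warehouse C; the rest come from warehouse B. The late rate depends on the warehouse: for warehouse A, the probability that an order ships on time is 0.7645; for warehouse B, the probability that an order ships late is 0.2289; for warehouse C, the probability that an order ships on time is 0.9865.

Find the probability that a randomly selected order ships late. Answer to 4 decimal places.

P(B) = 1 − (0.293 + 0.196) = 0.511.
P(L|A) = 1 − 0.7645 = 0.2355.
P(L|C) = 1 − 0.9865 = 0.0135.
Using total probability over the partition,
P(L) = P(L|A)·P(A) + P(L|B)·P(B) + P(L|C)·P(C)
      = 0.2355·0.293 + 0.2289·0.511 + 0.0135·0.196
      = 0.0690015 + 0.1169679 + 0.002646 = 0.1886154

P(L) ≈ 0.1886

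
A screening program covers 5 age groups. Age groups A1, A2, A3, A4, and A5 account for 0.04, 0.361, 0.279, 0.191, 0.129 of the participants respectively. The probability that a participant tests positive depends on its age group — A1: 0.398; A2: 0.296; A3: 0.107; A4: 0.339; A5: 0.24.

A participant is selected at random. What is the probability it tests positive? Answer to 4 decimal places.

0.2483

By the law of total probability,
P(T) = P(T|A1)·P(A1) + P(T|A2)·P(A2) + P(T|A3)·P(A3) + P(T|A4)·P(A4) + P(T|A5)·P(A5)
      = 0.398·0.04 + 0.296·0.361 + 0.107·0.279 + 0.339·0.191 + 0.24·0.129
      = 0.01592 + 0.106856 + 0.029853 + 0.064749 + 0.03096 = 0.248338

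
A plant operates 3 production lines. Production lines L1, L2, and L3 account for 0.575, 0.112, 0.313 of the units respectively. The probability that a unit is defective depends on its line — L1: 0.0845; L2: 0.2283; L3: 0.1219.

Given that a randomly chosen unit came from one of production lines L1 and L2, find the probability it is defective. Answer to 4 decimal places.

Let S = {L1, L2}.
P(S) = 0.575 + 0.112 = 0.687.
P(D ∩ S) = 0.0845·0.575 + 0.2283·0.112 = 0.0485875 + 0.0255696 = 0.0741571.
P(D | S) = 0.0741571 / 0.687 = 0.107943…

0.1079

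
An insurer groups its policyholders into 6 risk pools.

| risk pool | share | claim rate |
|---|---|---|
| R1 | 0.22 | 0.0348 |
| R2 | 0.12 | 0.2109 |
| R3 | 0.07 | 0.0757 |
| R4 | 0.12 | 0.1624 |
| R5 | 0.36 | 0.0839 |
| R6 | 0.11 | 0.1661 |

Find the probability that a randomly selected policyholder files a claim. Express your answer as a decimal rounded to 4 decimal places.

P(C) ≈ 0.1062

Using total probability over the partition,
P(C) = P(C|R1)·P(R1) + P(C|R2)·P(R2) + P(C|R3)·P(R3) + P(C|R4)·P(R4) + P(C|R5)·P(R5) + P(C|R6)·P(R6)
      = 0.0348·0.22 + 0.2109·0.12 + 0.0757·0.07 + 0.1624·0.12 + 0.0839·0.36 + 0.1661·0.11
      = 0.007656 + 0.025308 + 0.005299 + 0.019488 + 0.030204 + 0.018271 = 0.106226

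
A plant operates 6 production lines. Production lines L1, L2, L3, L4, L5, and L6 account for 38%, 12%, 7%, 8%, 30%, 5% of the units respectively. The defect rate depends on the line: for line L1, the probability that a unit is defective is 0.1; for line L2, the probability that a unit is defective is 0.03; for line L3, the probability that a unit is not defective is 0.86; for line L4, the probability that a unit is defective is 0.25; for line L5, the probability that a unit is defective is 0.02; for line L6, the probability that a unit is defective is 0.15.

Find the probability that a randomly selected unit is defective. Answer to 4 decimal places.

P(D|L3) = 1 − 0.86 = 0.14.
Using total probability over the partition,
P(D) = P(D|L1)·P(L1) + P(D|L2)·P(L2) + P(D|L3)·P(L3) + P(D|L4)·P(L4) + P(D|L5)·P(L5) + P(D|L6)·P(L6)
      = 0.1·0.38 + 0.03·0.12 + 0.14·0.07 + 0.25·0.08 + 0.02·0.3 + 0.15·0.05
      = 0.038 + 0.0036 + 0.0098 + 0.02 + 0.006 + 0.0075 = 0.0849

P(D) ≈ 0.0849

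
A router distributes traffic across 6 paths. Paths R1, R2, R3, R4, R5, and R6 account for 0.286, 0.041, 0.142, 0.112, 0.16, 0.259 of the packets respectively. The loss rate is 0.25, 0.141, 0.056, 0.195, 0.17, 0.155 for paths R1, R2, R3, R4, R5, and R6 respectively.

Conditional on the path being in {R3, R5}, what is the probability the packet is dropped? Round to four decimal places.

Let S = {R3, R5}.
P(S) = 0.142 + 0.16 = 0.302.
P(L ∩ S) = 0.056·0.142 + 0.17·0.16 = 0.007952 + 0.0272 = 0.035152.
P(L | S) = 0.035152 / 0.302 = 0.116397…

P(L|S) ≈ 0.1164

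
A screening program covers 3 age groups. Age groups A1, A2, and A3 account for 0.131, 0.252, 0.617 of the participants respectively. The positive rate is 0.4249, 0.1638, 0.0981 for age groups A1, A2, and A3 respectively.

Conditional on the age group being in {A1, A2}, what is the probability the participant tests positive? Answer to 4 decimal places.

Let S = {A1, A2}.
P(S) = 0.131 + 0.252 = 0.383.
P(T ∩ S) = 0.4249·0.131 + 0.1638·0.252 = 0.0556619 + 0.0412776 = 0.0969395.
P(T | S) = 0.0969395 / 0.383 = 0.253106…

P(T|S) ≈ 0.2531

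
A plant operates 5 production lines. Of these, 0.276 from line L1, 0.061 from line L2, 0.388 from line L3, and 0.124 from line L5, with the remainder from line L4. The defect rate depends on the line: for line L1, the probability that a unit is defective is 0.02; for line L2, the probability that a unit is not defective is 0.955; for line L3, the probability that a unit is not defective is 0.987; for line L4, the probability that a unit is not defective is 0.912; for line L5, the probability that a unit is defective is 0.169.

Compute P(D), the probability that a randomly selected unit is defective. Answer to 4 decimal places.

P(D) ≈ 0.0476

P(L4) = 1 − (0.276 + 0.061 + 0.388 + 0.124) = 0.151.
P(D|L2) = 1 − 0.955 = 0.045.
P(D|L3) = 1 − 0.987 = 0.013.
P(D|L4) = 1 − 0.912 = 0.088.
Summing over the partition,
P(D) = P(D|L1)·P(L1) + P(D|L2)·P(L2) + P(D|L3)·P(L3) + P(D|L4)·P(L4) + P(D|L5)·P(L5)
      = 0.02·0.276 + 0.045·0.061 + 0.013·0.388 + 0.088·0.151 + 0.169·0.124
      = 0.00552 + 0.002745 + 0.005044 + 0.013288 + 0.020956 = 0.047553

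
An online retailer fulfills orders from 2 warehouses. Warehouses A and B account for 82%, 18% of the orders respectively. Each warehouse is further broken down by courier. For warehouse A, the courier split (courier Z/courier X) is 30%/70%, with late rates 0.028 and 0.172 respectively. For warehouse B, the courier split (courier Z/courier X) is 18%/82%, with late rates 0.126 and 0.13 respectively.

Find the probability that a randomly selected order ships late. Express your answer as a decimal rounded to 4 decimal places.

P(L|A) = 0.3·0.028 + 0.7·0.172 = 0.0084 + 0.1204 = 0.1288
P(L|B) = 0.18·0.126 + 0.82·0.13 = 0.02268 + 0.1066 = 0.12928
Then overall,
P(L) = 0.82·0.1288 + 0.18·0.12928
      = 0.105616 + 0.0232704 = 0.1288864

0.1289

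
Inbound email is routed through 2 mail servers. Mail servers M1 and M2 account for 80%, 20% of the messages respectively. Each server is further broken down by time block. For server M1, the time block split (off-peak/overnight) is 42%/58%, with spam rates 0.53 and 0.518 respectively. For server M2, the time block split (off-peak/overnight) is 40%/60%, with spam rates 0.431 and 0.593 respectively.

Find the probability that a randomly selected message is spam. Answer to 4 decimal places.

P(S) ≈ 0.5241

P(S|M1) = 0.42·0.53 + 0.58·0.518 = 0.2226 + 0.30044 = 0.52304
P(S|M2) = 0.4·0.431 + 0.6·0.593 = 0.1724 + 0.3558 = 0.5282
By total probability over the outer partition,
P(S) = 0.8·0.52304 + 0.2·0.5282
      = 0.418432 + 0.10564 = 0.524072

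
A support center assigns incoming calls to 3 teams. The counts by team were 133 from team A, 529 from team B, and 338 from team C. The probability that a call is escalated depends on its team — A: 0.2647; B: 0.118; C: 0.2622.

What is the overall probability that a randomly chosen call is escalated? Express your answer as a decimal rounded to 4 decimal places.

Total: 133 + 529 + 338 = 1000.
P(A) = 133/1000 = 0.133. P(B) = 529/1000 = 0.529. P(C) = 338/1000 = 0.338.
P(E) = P(E|A)·P(A) + P(E|B)·P(B) + P(E|C)·P(C)
      = 0.2647·0.133 + 0.118·0.529 + 0.2622·0.338
      = 0.0352051 + 0.062422 + 0.0886236 = 0.1862507

P(E) ≈ 0.1863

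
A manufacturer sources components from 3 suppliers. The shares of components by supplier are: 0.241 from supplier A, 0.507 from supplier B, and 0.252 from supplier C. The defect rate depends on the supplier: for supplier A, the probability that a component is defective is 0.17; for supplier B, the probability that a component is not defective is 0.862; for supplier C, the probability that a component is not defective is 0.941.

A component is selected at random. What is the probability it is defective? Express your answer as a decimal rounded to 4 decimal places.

0.1258

P(D|B) = 1 − 0.862 = 0.138.
P(D|C) = 1 − 0.941 = 0.059.
P(D) = P(D|A)·P(A) + P(D|B)·P(B) + P(D|C)·P(C)
      = 0.17·0.241 + 0.138·0.507 + 0.059·0.252
      = 0.04097 + 0.069966 + 0.014868 = 0.125804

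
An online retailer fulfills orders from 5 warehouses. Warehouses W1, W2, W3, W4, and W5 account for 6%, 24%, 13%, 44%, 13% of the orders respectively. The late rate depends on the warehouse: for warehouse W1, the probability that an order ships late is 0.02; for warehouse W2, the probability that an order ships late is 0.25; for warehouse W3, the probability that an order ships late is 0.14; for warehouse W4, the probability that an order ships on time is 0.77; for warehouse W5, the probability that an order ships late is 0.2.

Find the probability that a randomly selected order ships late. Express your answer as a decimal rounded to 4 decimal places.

P(L|W4) = 1 − 0.77 = 0.23.
By the law of total probability,
P(L) = P(L|W1)·P(W1) + P(L|W2)·P(W2) + P(L|W3)·P(W3) + P(L|W4)·P(W4) + P(L|W5)·P(W5)
      = 0.02·0.06 + 0.25·0.24 + 0.14·0.13 + 0.23·0.44 + 0.2·0.13
      = 0.0012 + 0.06 + 0.0182 + 0.1012 + 0.026 = 0.2066

P(L) ≈ 0.2066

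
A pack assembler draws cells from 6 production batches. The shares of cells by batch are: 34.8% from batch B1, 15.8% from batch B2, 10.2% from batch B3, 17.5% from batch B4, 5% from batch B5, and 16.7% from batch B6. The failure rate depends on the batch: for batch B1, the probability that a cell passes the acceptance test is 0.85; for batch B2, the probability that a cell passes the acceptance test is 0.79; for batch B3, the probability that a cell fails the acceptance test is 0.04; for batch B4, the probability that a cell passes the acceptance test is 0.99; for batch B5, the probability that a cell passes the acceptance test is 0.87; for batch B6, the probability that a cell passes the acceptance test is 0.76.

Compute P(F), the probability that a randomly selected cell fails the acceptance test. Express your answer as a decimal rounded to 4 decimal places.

P(F|B1) = 1 − 0.85 = 0.15.
P(F|B2) = 1 − 0.79 = 0.21.
P(F|B4) = 1 − 0.99 = 0.01.
P(F|B5) = 1 − 0.87 = 0.13.
P(F|B6) = 1 − 0.76 = 0.24.
Using total probability over the partition,
P(F) = P(F|B1)·P(B1) + P(F|B2)·P(B2) + P(F|B3)·P(B3) + P(F|B4)·P(B4) + P(F|B5)·P(B5) + P(F|B6)·P(B6)
      = 0.15·0.348 + 0.21·0.158 + 0.04·0.102 + 0.01·0.175 + 0.13·0.05 + 0.24·0.167
      = 0.0522 + 0.03318 + 0.00408 + 0.00175 + 0.0065 + 0.04008 = 0.13779

0.1378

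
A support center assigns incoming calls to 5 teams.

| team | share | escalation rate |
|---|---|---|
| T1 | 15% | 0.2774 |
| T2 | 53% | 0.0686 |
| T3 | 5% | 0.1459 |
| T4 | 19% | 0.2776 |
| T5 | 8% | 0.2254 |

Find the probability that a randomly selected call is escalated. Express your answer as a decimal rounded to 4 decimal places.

P(E) ≈ 0.1560

P(E) = P(E|T1)·P(T1) + P(E|T2)·P(T2) + P(E|T3)·P(T3) + P(E|T4)·P(T4) + P(E|T5)·P(T5)
      = 0.2774·0.15 + 0.0686·0.53 + 0.1459·0.05 + 0.2776·0.19 + 0.2254·0.08
      = 0.04161 + 0.036358 + 0.007295 + 0.052744 + 0.018032 = 0.156039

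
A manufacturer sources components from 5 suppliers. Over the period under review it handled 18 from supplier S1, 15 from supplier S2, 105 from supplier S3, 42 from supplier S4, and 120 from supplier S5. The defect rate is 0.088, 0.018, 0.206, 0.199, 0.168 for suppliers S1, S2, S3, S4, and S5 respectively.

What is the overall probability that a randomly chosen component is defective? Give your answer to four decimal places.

P(D) ≈ 0.1733

Total: 18 + 15 + 105 + 42 + 120 = 300.
P(S1) = 18/300 = 0.06. P(S2) = 15/300 = 0.05. P(S3) = 105/300 = 0.35. P(S4) = 42/300 = 0.14. P(S5) = 120/300 = 0.4.
P(D) = P(D|S1)·P(S1) + P(D|S2)·P(S2) + P(D|S3)·P(S3) + P(D|S4)·P(S4) + P(D|S5)·P(S5)
      = 0.088·0.06 + 0.018·0.05 + 0.206·0.35 + 0.199·0.14 + 0.168·0.4
      = 0.00528 + 0.0009 + 0.0721 + 0.02786 + 0.0672 = 0.17334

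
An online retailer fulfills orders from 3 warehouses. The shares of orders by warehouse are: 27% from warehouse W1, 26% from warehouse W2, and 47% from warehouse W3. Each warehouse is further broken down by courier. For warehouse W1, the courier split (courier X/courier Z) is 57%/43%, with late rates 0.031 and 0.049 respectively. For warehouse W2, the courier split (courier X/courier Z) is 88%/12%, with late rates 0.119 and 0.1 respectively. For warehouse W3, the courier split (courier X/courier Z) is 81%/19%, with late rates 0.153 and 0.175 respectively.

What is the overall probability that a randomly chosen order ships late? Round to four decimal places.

P(L|W1) = 0.57·0.031 + 0.43·0.049 = 0.01767 + 0.02107 = 0.03874
P(L|W2) = 0.88·0.119 + 0.12·0.1 = 0.10472 + 0.012 = 0.11672
P(L|W3) = 0.81·0.153 + 0.19·0.175 = 0.12393 + 0.03325 = 0.15718
By total probability over the outer partition,
P(L) = 0.27·0.03874 + 0.26·0.11672 + 0.47·0.15718
      = 0.0104598 + 0.0303472 + 0.0738746 = 0.1146816

P(L) ≈ 0.1147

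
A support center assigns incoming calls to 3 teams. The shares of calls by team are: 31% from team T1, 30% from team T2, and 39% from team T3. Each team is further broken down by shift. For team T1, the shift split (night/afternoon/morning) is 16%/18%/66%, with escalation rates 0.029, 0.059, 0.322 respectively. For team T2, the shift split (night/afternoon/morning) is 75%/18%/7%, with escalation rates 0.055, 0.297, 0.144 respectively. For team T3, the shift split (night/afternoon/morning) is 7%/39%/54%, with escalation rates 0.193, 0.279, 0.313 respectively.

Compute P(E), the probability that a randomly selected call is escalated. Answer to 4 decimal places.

P(E|T1) = 0.16·0.029 + 0.18·0.059 + 0.66·0.322 = 0.00464 + 0.01062 + 0.21252 = 0.22778
P(E|T2) = 0.75·0.055 + 0.18·0.297 + 0.07·0.144 = 0.04125 + 0.05346 + 0.01008 = 0.10479
P(E|T3) = 0.07·0.193 + 0.39·0.279 + 0.54·0.313 = 0.01351 + 0.10881 + 0.16902 = 0.29134
By total probability over the outer partition,
P(E) = 0.31·0.22778 + 0.3·0.10479 + 0.39·0.29134
      = 0.0706118 + 0.031437 + 0.1136226 = 0.2156714

P(E) ≈ 0.2157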